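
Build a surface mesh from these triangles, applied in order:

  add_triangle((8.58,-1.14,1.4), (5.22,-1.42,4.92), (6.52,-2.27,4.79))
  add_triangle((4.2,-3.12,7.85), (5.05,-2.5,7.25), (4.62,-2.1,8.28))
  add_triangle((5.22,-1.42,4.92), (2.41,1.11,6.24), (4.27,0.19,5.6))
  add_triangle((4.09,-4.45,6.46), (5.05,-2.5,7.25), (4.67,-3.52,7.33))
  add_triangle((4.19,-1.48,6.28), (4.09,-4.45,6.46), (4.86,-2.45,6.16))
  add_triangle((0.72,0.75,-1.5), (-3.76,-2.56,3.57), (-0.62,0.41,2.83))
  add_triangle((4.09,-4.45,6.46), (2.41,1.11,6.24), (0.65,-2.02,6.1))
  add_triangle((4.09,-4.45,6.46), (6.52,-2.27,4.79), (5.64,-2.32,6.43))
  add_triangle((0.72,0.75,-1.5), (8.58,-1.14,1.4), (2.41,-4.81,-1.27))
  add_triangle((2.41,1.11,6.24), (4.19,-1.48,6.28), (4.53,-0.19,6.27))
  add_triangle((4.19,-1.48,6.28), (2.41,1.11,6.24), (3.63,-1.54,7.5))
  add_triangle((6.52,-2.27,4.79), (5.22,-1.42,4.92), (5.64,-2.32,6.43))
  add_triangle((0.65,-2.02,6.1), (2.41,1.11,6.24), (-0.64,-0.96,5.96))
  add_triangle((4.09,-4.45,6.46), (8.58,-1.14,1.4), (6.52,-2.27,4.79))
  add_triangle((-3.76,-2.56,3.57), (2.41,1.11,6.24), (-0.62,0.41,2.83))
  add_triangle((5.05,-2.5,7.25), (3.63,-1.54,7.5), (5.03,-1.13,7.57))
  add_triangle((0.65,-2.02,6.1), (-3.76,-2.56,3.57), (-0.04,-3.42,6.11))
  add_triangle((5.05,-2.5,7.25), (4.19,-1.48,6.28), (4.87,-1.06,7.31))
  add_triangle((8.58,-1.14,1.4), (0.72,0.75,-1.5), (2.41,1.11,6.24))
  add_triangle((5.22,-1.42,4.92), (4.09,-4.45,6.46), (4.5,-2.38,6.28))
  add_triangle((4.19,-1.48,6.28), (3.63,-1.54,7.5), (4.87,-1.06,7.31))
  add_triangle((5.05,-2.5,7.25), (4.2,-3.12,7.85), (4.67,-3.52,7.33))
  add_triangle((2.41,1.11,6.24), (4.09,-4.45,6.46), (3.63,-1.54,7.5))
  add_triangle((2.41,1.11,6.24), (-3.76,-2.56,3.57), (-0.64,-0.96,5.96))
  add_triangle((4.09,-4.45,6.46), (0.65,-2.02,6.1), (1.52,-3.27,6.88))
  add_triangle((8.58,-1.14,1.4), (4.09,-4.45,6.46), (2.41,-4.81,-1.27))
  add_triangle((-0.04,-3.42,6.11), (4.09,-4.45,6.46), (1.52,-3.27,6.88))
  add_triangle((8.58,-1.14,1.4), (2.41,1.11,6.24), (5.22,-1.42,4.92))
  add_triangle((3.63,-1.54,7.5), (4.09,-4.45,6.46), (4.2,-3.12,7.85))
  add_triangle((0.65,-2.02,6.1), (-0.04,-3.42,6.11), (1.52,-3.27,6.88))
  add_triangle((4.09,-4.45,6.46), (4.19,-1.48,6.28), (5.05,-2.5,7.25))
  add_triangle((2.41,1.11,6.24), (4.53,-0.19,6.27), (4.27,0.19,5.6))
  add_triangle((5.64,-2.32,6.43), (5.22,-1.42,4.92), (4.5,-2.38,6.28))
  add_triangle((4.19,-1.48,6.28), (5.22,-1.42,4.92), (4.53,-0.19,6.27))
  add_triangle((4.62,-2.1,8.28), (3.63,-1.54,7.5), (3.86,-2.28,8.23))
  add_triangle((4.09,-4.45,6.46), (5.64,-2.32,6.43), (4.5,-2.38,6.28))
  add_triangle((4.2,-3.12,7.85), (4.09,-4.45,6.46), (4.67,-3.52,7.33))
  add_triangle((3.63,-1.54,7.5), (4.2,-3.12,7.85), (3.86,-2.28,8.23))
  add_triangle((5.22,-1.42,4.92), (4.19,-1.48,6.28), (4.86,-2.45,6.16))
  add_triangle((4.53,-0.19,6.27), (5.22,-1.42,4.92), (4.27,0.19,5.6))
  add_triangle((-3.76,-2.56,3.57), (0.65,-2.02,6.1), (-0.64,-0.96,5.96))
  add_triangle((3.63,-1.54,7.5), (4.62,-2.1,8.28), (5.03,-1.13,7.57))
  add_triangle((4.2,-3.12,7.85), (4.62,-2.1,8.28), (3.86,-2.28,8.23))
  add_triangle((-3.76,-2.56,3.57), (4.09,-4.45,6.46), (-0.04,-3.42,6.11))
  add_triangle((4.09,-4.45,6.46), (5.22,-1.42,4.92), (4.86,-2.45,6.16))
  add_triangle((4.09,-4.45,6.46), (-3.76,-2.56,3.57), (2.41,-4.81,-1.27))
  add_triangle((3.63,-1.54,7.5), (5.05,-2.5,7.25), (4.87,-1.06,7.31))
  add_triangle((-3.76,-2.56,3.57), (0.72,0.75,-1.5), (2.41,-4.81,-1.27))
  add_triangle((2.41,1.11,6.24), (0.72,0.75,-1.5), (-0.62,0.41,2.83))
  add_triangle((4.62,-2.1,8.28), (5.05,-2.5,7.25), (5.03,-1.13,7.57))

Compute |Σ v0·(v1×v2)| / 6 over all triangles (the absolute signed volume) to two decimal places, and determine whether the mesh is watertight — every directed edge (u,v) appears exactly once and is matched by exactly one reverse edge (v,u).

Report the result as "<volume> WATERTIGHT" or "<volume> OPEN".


Per-triangle v0·(v1×v2)/6:
  t1: +4.2955
  t2: +1.7298
  t3: -2.2465
  t4: +0.6788
  t5: +2.5283
  t6: +0.7906
  t7: +15.0846
  t8: +6.1806
  t9: +12.3962
  t10: +3.2994
  t11: +3.2936
  t12: +1.4076
  t13: +5.9160
  t14: +9.1881
  t15: +5.1928
  t16: -2.5445
  t17: +4.9112
  t18: -0.1416
  t19: +10.3786
  t20: -3.2996
  t21: -0.9514
  t22: +1.3030
  t23: -0.4973
  t24: +1.0213
  t25: +1.5810
  t26: +46.4826
  t27: +3.7742
  t28: +14.3940
  t29: -0.2520
  t30: +1.8141
  t31: -0.8344
  t32: +1.0929
  t33: +0.2732
  t34: +2.7056
  t35: +0.5134
  t36: +2.0974
  t37: +1.3398
  t38: -0.5280
  t39: +1.8198
  t40: +0.9236
  t41: +6.0529
  t42: +1.0077
  t43: +1.0928
  t44: +5.5376
  t45: +2.0292
  t46: +37.1969
  t47: +2.5333
  t48: +3.1345
  t49: +1.6853
  t50: +1.8309
Σ = +219.2133 → |volume| = 219.21

Directed edges: 150 total, each appears once with its reverse present → watertight.

219.21 WATERTIGHT


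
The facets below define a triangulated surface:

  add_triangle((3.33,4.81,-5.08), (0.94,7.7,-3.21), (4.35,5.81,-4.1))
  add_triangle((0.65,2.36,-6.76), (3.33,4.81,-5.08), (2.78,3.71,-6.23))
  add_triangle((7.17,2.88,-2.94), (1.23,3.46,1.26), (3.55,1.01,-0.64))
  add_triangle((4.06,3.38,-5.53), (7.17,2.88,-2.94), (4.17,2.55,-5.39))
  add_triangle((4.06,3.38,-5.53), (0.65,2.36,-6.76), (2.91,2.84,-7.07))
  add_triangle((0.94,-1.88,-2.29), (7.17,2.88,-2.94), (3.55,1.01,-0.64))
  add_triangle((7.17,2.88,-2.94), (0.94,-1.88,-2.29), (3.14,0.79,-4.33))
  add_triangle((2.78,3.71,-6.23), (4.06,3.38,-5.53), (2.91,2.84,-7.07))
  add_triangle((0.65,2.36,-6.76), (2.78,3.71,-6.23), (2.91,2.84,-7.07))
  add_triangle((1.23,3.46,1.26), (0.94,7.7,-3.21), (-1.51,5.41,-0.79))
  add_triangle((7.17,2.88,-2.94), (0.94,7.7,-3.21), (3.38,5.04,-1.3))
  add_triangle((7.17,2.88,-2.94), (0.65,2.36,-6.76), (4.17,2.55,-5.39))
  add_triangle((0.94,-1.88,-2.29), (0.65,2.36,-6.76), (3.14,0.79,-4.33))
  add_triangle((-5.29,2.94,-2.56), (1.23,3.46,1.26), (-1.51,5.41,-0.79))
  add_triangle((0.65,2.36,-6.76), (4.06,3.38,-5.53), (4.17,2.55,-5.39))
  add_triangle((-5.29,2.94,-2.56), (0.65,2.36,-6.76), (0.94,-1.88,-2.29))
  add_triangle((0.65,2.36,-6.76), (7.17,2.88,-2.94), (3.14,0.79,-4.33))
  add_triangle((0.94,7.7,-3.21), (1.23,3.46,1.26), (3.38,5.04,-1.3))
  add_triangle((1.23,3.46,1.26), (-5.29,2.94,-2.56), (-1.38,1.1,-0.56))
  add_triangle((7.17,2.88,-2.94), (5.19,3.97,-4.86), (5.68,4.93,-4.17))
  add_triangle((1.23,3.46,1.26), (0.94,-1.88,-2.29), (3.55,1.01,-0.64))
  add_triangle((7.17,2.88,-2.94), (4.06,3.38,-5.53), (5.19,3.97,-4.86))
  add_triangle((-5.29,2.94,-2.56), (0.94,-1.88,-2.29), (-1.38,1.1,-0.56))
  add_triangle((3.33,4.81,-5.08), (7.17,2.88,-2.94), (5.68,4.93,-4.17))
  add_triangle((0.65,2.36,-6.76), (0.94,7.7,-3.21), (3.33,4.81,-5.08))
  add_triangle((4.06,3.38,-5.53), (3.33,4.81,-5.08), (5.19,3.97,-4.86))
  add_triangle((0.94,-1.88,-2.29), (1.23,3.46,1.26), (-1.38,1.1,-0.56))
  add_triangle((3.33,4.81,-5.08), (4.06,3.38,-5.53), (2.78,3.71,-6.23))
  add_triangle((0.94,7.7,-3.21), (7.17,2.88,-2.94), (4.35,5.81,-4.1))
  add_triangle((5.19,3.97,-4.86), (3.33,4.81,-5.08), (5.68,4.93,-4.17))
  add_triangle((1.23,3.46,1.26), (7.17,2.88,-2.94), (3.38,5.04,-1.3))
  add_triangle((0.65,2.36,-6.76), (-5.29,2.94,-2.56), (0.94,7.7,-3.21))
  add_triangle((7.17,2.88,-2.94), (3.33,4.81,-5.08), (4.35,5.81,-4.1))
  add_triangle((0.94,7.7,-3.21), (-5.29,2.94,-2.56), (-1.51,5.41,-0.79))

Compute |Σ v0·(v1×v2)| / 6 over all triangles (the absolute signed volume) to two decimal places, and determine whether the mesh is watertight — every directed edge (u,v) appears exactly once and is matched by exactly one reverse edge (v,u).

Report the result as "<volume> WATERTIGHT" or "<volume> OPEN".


Per-triangle v0·(v1×v2)/6:
  t1: +8.4601
  t2: +2.5470
  t3: +3.7679
  t4: +3.6509
  t5: -2.1640
  t6: +3.1471
  t7: +7.1354
  t8: +2.2434
  t9: +2.9435
  t10: +9.0460
  t11: +13.1812
  t12: -2.4406
  t13: +7.6371
  t14: +2.8954
  t15: +3.3067
  t16: +15.0534
  t17: +11.2879
  t18: +8.7581
  t19: +0.1987
  t20: +4.4987
  t21: -2.0194
  t22: +2.9977
  t23: -0.6769
  t24: -4.1172
  t25: +18.9036
  t26: +2.9169
  t27: -2.5305
  t28: +2.8552
  t29: +6.5554
  t30: +3.2416
  t31: +7.4592
  t32: +42.4936
  t33: +8.4223
  t34: +14.3396
Σ = +205.9953 → |volume| = 206.00

Directed edges: 102 total, each appears once with its reverse present → watertight.

206.00 WATERTIGHT


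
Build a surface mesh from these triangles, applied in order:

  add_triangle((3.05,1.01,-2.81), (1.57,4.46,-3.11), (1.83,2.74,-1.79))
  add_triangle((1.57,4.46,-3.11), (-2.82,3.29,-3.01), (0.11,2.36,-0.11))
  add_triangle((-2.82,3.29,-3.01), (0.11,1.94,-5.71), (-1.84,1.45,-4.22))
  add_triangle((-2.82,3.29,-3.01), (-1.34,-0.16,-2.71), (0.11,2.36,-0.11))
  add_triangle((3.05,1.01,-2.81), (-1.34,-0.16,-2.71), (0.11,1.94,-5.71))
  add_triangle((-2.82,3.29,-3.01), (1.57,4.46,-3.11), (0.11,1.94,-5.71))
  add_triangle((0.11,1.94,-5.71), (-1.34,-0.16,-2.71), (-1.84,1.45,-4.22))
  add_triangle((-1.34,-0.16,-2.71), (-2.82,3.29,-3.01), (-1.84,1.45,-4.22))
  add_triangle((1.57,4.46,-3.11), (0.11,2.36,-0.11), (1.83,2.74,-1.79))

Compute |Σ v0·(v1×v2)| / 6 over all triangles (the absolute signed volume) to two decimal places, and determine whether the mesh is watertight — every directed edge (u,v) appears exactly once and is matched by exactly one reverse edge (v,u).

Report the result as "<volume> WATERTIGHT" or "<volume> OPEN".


28.99 OPEN

Per-triangle v0·(v1×v2)/6:
  t1: +1.5963
  t2: +4.9246
  t3: +4.1012
  t4: -1.6808
  t5: +3.0080
  t6: +12.5798
  t7: +1.9976
  t8: +1.4083
  t9: +1.0526
Σ = +28.9874 → |volume| = 28.99

Directed edges: 27 total; 7 unmatched, e.g. (3.05,1.01,-2.81)→(1.57,4.46,-3.11) → open.


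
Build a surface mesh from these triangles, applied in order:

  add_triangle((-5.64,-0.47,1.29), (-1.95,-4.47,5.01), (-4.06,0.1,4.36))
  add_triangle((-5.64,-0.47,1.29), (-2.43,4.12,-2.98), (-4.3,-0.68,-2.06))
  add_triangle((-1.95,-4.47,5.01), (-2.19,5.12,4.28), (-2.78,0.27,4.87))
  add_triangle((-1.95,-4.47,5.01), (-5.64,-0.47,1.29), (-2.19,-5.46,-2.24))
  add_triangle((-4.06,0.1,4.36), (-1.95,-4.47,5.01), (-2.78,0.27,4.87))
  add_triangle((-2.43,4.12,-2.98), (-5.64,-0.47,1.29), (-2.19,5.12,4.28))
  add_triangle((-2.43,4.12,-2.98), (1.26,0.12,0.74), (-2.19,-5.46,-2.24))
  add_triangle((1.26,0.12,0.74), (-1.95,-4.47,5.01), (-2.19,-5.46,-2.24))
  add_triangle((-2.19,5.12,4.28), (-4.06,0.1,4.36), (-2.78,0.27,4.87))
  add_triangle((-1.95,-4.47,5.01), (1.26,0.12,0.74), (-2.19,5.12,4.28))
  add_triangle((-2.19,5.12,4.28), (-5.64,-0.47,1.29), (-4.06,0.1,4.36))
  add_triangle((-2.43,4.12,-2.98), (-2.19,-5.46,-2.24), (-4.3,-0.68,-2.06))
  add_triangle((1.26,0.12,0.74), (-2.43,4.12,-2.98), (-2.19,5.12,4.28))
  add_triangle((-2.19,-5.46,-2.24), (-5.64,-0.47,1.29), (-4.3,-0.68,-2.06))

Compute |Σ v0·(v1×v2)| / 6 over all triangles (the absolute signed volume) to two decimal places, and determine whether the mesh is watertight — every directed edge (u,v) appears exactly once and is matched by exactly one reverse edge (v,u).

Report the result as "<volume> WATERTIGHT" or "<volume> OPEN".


Per-triangle v0·(v1×v2)/6:
  t1: +15.7744
  t2: +13.4353
  t3: +4.5819
  t4: +33.7393
  t5: +6.1592
  t6: +32.9787
  t7: +2.5841
  t8: +7.6461
  t9: +6.1975
  t10: +11.8956
  t11: +15.5461
  t12: +10.4989
  t13: +6.8240
  t14: +14.2696
Σ = +182.1307 → |volume| = 182.13

Directed edges: 42 total, each appears once with its reverse present → watertight.

182.13 WATERTIGHT


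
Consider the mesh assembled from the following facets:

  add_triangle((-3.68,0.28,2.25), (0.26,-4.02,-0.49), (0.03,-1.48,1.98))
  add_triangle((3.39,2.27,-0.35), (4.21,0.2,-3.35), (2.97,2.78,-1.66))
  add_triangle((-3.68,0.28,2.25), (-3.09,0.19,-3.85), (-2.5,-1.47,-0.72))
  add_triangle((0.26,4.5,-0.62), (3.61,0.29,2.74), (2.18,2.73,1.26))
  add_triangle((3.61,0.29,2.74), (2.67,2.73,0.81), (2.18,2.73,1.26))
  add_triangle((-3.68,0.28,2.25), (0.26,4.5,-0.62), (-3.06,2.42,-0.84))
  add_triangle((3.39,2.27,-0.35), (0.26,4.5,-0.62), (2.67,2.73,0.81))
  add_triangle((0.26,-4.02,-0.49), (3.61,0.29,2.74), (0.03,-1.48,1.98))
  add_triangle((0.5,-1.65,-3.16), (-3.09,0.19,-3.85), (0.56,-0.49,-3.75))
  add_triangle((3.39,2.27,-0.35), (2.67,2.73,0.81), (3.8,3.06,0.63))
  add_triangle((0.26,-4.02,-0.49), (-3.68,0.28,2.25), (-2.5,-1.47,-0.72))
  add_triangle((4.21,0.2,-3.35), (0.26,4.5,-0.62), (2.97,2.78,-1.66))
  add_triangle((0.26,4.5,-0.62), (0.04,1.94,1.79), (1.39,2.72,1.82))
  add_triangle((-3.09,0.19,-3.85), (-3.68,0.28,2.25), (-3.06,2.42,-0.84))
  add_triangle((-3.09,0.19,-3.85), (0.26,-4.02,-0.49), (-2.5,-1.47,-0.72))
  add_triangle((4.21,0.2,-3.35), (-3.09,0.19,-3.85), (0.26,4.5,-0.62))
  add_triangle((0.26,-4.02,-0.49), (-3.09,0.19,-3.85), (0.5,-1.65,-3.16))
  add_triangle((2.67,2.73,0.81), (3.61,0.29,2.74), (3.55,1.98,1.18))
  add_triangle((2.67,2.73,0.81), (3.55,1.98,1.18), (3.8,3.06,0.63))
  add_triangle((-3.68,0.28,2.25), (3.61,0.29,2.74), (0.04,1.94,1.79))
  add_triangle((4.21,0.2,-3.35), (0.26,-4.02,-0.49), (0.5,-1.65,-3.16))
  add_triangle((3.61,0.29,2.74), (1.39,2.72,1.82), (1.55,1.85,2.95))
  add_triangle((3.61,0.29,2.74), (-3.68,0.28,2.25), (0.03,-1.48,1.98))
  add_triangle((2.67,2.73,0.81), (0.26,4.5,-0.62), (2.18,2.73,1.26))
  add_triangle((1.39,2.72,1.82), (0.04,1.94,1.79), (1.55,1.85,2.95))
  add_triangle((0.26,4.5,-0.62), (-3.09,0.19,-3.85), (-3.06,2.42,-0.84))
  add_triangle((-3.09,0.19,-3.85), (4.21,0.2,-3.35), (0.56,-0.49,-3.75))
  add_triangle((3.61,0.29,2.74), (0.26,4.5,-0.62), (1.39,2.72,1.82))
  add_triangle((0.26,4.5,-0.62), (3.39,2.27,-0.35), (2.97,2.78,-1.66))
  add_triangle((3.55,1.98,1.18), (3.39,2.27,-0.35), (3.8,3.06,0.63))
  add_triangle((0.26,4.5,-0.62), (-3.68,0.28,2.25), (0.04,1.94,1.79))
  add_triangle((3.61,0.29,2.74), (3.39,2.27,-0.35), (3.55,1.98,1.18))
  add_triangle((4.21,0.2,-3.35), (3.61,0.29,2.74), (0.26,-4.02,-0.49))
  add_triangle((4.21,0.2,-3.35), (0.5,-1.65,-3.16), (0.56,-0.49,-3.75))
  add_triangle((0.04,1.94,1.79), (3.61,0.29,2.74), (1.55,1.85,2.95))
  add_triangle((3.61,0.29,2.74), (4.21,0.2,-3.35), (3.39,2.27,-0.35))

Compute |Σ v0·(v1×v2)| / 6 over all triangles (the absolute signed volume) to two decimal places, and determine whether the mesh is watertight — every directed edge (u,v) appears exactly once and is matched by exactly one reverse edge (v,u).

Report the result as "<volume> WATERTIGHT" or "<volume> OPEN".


Per-triangle v0·(v1×v2)/6:
  t1: +5.2029
  t2: +3.3060
  t3: +5.7819
  t4: -0.1929
  t5: +1.2728
  t6: +6.8966
  t7: +2.9692
  t8: +5.3716
  t9: +2.8215
  t10: +0.2280
  t11: +5.1796
  t12: +2.9795
  t13: +2.0209
  t14: +7.7740
  t15: +5.6191
  t16: +19.7677
  t17: +7.1220
  t18: +1.0516
  t19: +0.4217
  t20: +5.2673
  t21: +7.4826
  t22: +1.9891
  t23: +5.1759
  t24: +1.2838
  t25: +0.8733
  t26: +7.9985
  t27: +3.0677
  t28: +3.3443
  t29: +3.0426
  t30: +0.6798
  t31: +5.5793
  t32: +1.1604
  t33: +15.8565
  t34: +2.8795
  t35: -0.2399
  t36: +8.1102
Σ = +159.1446 → |volume| = 159.14

Directed edges: 108 total, each appears once with its reverse present → watertight.

159.14 WATERTIGHT


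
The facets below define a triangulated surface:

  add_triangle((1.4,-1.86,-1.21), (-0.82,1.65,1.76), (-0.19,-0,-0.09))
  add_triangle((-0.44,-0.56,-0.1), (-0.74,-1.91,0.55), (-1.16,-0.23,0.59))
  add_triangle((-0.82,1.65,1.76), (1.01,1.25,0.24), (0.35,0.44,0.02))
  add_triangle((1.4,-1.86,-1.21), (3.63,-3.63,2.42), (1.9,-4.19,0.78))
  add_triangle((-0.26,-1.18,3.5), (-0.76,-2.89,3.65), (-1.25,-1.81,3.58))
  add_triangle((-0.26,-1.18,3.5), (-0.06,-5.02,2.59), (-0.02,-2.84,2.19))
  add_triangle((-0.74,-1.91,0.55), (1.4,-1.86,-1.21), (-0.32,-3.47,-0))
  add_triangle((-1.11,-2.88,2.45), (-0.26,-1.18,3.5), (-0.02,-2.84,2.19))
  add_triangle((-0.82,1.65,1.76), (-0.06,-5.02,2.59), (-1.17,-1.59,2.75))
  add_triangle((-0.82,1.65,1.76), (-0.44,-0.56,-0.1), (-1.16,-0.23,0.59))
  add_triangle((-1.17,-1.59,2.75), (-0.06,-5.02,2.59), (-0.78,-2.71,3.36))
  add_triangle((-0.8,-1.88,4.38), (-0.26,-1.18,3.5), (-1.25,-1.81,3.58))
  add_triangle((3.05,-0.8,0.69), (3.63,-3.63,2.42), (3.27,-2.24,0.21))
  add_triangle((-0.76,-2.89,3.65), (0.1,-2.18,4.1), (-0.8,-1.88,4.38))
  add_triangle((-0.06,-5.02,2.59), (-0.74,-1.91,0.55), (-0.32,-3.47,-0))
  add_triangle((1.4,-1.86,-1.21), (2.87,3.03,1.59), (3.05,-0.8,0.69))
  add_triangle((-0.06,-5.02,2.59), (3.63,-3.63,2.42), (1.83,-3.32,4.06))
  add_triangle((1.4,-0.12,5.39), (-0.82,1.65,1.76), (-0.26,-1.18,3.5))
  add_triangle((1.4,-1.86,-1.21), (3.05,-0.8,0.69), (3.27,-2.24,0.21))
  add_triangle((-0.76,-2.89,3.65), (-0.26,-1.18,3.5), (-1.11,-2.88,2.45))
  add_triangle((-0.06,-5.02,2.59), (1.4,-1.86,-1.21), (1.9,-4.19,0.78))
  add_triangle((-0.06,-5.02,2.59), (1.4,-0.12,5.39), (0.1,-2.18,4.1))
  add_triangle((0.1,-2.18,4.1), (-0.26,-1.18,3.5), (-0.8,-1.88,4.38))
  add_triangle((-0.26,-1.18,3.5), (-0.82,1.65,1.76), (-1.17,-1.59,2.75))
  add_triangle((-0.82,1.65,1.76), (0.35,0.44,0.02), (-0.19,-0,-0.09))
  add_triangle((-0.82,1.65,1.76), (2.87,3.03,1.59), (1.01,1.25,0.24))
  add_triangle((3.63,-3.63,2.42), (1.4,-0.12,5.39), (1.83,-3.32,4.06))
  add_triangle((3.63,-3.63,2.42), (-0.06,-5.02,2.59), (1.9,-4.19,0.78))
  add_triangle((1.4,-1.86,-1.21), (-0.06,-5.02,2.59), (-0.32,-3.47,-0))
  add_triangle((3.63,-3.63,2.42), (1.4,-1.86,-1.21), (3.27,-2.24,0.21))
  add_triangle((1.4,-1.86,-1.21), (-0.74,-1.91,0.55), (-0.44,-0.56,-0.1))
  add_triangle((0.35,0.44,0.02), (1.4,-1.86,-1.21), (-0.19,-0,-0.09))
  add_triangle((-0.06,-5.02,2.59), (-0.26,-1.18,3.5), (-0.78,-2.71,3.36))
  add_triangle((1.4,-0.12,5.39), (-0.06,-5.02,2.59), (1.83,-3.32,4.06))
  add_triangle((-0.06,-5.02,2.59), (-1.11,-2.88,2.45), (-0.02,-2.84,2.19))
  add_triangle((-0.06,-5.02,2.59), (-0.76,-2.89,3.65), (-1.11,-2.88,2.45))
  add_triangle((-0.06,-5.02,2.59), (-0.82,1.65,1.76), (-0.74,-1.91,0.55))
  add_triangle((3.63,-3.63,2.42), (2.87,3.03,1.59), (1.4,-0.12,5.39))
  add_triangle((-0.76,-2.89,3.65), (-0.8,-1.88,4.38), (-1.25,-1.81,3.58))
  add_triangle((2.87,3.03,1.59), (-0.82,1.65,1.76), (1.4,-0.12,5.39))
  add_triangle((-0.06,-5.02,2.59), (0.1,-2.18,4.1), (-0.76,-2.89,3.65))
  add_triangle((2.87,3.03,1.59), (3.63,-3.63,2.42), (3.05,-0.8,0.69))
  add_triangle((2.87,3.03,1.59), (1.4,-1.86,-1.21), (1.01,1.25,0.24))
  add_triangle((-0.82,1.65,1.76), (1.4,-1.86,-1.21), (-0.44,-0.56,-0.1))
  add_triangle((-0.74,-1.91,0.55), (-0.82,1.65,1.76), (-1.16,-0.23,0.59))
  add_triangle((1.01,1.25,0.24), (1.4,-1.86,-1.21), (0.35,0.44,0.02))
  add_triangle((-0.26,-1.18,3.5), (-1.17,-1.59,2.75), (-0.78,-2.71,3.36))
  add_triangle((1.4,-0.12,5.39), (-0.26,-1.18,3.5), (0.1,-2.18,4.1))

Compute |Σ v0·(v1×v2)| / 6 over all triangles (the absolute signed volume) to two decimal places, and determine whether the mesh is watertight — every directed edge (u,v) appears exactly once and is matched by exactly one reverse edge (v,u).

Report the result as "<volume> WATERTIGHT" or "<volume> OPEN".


Per-triangle v0·(v1×v2)/6:
  t1: +0.0287
  t2: +0.1262
  t3: +0.0306
  t4: +2.8340
  t5: -0.7806
  t6: +0.1828
  t7: -0.1053
  t8: -1.3087
  t9: -1.1590
  t10: -0.0093
  t11: +0.6822
  t12: +0.0646
  t13: +1.8446
  t14: +0.8487
  t15: +0.9728
  t16: +2.2219
  t17: +6.3576
  t18: +3.0385
  t19: +0.6708
  t20: +0.3126
  t21: +1.8957
  t22: +2.9267
  t23: +0.3160
  t24: +1.5303
  t25: +0.0376
  t26: +0.5791
  t27: +6.2168
  t28: +5.1395
  t29: +2.6359
  t30: +1.8839
  t31: +0.3003
  t32: +0.0347
  t33: +1.4048
  t34: +5.5827
  t35: -0.6634
  t36: +1.3577
  t37: +1.8728
  t38: +16.1585
  t39: +0.5572
  t40: +7.2453
  t41: +2.0336
  t42: +4.3549
  t43: +0.6847
  t44: -0.2179
  t45: +0.5186
  t46: +0.0400
  t47: +0.6834
  t48: +1.2383
Σ = +83.2011 → |volume| = 83.20

Directed edges: 144 total, each appears once with its reverse present → watertight.

83.20 WATERTIGHT


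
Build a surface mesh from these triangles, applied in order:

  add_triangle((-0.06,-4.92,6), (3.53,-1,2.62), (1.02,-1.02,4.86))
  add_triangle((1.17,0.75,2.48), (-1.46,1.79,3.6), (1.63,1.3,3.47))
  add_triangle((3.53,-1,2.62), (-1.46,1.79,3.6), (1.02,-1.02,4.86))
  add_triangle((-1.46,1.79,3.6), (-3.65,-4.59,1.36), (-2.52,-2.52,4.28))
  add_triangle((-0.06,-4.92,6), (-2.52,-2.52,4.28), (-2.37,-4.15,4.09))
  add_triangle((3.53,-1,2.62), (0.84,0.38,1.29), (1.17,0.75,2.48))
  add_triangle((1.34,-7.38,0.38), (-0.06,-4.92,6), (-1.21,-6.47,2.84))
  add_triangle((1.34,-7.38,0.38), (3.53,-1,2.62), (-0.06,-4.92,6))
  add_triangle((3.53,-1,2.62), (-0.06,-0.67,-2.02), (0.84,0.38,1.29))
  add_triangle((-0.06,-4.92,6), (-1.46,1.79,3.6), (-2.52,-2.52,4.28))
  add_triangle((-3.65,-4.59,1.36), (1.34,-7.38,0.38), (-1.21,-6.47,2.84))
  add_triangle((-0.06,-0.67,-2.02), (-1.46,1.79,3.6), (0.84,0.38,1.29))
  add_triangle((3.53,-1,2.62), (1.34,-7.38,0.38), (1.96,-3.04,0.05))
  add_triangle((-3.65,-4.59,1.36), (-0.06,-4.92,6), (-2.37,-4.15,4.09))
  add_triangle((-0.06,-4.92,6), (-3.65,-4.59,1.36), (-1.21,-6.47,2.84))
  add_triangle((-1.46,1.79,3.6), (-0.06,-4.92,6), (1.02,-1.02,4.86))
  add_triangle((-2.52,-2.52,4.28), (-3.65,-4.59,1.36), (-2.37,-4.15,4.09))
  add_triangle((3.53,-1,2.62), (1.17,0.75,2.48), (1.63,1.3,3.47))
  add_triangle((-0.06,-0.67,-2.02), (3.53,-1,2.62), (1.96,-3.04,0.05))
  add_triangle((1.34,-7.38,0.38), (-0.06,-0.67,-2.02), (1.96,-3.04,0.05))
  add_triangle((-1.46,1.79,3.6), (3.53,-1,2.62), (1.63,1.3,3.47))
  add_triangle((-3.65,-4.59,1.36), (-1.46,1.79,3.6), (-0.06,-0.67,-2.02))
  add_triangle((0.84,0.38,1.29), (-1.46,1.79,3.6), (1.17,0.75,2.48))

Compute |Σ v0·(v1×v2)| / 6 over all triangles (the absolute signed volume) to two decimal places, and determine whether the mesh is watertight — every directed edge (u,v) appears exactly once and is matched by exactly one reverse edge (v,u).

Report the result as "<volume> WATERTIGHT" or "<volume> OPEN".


Per-triangle v0·(v1×v2)/6:
  t1: +9.3177
  t2: -0.3251
  t3: +5.3369
  t4: +6.1632
  t5: +4.2772
  t6: +0.1618
  t7: +13.9170
  t8: +26.6799
  t9: +0.4488
  t10: +10.3377
  t11: +10.5283
  t12: +0.1356
  t13: +4.8871
  t14: +5.1979
  t15: +10.9532
  t16: +9.2897
  t17: +3.6434
  t18: -0.2324
  t19: +2.3201
  t20: +3.5819
  t21: +3.0243
  t22: +3.3998
  t23: +0.0539
Σ = +133.0978 → |volume| = 133.10

Directed edges: 69 total; 3 unmatched, e.g. (-3.65,-4.59,1.36)→(1.34,-7.38,0.38) → open.

133.10 OPEN


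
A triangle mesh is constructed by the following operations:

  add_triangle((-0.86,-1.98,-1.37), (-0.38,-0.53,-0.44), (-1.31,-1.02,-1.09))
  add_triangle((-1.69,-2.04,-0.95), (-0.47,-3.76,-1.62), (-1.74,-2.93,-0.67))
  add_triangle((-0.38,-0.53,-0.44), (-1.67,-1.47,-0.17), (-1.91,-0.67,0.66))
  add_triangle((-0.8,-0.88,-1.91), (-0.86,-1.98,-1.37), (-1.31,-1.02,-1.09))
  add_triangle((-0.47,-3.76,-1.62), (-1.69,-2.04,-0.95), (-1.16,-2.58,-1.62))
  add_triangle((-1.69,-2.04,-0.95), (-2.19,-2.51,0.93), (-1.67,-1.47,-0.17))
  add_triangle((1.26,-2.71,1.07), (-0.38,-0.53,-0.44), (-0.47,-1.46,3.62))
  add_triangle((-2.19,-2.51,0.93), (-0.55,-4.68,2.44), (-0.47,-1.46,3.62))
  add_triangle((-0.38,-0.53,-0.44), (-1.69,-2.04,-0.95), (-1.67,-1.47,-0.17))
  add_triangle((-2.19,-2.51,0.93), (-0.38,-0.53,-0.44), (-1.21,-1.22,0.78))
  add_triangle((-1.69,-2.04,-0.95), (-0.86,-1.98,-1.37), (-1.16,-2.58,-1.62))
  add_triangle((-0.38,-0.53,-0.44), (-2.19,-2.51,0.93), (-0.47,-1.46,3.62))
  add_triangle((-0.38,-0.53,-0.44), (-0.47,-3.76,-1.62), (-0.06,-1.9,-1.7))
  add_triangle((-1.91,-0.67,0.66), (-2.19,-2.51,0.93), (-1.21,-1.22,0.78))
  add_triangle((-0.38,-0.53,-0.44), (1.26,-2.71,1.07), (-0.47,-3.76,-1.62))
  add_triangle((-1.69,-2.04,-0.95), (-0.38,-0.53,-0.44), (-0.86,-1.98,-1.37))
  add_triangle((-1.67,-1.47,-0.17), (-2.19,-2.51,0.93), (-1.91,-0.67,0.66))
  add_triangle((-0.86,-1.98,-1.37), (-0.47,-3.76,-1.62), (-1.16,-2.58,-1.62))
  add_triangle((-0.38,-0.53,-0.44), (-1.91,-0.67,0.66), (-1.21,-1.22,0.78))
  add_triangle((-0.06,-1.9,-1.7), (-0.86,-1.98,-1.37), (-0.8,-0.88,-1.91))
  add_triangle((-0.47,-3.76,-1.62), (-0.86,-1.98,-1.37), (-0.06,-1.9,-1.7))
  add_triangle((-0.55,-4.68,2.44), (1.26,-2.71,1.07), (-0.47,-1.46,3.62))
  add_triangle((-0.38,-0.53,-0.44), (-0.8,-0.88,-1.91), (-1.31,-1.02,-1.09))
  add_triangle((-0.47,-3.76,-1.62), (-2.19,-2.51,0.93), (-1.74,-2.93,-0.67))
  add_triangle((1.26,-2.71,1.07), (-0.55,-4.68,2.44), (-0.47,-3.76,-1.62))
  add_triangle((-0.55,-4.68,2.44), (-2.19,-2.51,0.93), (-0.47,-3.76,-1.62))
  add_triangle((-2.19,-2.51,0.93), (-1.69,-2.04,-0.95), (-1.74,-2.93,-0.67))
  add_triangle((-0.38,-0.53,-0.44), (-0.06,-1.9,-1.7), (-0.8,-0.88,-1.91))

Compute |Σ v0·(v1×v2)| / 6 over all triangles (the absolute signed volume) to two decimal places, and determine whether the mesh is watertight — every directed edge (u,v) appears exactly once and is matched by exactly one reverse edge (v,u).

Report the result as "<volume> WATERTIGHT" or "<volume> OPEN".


Per-triangle v0·(v1×v2)/6:
  t1: -0.0020
  t2: +0.5939
  t3: +0.0665
  t4: +0.3193
  t5: +0.4199
  t6: +0.3033
  t7: -1.1980
  t8: +4.3138
  t9: +0.0194
  t10: -0.0274
  t11: +0.0378
  t12: -0.3202
  t13: -0.1968
  t14: +0.1568
  t15: -0.2279
  t16: +0.0423
  t17: +0.4630
  t18: +0.0762
  t19: -0.1904
  t20: +0.3817
  t21: +0.3958
  t22: +3.4400
  t23: -0.0567
  t24: +1.0351
  t25: +4.4157
  t26: +5.2839
  t27: +0.5166
  t28: -0.1375
Σ = +19.9239 → |volume| = 19.92

Directed edges: 84 total, each appears once with its reverse present → watertight.

19.92 WATERTIGHT


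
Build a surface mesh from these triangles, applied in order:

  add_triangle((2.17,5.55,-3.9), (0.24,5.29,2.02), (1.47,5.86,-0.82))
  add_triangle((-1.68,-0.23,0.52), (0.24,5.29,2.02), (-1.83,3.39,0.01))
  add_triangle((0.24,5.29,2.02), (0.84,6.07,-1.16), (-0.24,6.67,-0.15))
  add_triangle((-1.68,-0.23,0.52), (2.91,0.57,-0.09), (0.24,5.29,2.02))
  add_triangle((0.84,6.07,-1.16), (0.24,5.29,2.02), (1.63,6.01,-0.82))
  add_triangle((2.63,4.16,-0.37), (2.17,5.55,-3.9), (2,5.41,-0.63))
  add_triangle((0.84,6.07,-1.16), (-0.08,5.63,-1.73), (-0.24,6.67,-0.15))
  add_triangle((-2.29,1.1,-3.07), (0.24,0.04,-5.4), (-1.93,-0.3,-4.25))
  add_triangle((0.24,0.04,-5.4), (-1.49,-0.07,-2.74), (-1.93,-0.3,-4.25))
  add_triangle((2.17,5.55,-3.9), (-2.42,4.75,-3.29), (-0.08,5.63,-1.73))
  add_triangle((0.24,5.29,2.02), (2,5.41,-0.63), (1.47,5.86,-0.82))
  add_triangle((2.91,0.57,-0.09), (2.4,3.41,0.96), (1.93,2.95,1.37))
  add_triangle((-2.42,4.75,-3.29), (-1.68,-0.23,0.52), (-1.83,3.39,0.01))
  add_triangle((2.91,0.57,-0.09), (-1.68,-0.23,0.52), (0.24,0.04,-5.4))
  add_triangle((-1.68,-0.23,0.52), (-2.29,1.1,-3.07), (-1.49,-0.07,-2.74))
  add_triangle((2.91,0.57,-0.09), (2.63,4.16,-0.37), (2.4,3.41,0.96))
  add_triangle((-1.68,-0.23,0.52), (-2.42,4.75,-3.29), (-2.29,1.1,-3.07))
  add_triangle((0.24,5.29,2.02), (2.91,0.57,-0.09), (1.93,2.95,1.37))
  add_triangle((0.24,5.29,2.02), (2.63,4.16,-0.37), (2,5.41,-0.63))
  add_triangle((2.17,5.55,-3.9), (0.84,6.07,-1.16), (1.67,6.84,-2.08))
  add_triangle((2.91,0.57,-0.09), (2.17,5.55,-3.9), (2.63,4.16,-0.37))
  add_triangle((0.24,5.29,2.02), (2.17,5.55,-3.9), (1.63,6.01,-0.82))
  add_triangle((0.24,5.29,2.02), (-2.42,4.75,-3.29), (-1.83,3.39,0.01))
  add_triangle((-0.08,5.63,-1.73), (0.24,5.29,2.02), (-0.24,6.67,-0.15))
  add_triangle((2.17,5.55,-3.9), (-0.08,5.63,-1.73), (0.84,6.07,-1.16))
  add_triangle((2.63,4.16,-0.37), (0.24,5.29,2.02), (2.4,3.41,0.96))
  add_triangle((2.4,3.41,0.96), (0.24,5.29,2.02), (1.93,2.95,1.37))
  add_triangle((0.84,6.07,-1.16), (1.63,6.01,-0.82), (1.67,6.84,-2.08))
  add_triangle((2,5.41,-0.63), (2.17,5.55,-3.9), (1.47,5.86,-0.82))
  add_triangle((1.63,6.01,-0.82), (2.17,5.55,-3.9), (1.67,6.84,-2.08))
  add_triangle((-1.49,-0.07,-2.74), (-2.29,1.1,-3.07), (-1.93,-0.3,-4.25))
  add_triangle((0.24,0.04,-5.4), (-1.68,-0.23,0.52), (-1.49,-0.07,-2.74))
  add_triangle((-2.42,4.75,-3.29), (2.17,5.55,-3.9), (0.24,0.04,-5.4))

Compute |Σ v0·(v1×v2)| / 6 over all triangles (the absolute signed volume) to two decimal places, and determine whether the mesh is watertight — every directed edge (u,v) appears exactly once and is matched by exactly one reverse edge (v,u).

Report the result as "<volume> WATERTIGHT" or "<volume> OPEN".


84.92 OPEN

Per-triangle v0·(v1×v2)/6:
  t1: +1.2192
  t2: +2.9539
  t3: +3.0063
  t4: +1.0927
  t5: +2.6114
  t6: +3.2162
  t7: +1.7471
  t8: +2.7782
  t9: -0.3087
  t10: +8.7069
  t11: +1.8680
  t12: +0.7484
  t13: +3.3255
  t14: -0.2575
  t15: +1.1252
  t16: +2.2398
  t17: +3.7778
  t18: -1.1065
  t19: +2.7728
  t20: +0.9819
  t21: +6.0581
  t22: -1.9353
  t23: +5.9421
  t24: -1.0585
  t25: +3.3955
  t26: +3.1407
  t27: +1.0239
  t28: +0.8646
  t29: +2.0576
  t30: +1.3463
  t31: +0.1509
  t32: +0.1934
  t33: +21.2435
Σ = +84.9215 → |volume| = 84.92

Directed edges: 99 total; 9 unmatched, e.g. (-2.29,1.1,-3.07)→(0.24,0.04,-5.4) → open.


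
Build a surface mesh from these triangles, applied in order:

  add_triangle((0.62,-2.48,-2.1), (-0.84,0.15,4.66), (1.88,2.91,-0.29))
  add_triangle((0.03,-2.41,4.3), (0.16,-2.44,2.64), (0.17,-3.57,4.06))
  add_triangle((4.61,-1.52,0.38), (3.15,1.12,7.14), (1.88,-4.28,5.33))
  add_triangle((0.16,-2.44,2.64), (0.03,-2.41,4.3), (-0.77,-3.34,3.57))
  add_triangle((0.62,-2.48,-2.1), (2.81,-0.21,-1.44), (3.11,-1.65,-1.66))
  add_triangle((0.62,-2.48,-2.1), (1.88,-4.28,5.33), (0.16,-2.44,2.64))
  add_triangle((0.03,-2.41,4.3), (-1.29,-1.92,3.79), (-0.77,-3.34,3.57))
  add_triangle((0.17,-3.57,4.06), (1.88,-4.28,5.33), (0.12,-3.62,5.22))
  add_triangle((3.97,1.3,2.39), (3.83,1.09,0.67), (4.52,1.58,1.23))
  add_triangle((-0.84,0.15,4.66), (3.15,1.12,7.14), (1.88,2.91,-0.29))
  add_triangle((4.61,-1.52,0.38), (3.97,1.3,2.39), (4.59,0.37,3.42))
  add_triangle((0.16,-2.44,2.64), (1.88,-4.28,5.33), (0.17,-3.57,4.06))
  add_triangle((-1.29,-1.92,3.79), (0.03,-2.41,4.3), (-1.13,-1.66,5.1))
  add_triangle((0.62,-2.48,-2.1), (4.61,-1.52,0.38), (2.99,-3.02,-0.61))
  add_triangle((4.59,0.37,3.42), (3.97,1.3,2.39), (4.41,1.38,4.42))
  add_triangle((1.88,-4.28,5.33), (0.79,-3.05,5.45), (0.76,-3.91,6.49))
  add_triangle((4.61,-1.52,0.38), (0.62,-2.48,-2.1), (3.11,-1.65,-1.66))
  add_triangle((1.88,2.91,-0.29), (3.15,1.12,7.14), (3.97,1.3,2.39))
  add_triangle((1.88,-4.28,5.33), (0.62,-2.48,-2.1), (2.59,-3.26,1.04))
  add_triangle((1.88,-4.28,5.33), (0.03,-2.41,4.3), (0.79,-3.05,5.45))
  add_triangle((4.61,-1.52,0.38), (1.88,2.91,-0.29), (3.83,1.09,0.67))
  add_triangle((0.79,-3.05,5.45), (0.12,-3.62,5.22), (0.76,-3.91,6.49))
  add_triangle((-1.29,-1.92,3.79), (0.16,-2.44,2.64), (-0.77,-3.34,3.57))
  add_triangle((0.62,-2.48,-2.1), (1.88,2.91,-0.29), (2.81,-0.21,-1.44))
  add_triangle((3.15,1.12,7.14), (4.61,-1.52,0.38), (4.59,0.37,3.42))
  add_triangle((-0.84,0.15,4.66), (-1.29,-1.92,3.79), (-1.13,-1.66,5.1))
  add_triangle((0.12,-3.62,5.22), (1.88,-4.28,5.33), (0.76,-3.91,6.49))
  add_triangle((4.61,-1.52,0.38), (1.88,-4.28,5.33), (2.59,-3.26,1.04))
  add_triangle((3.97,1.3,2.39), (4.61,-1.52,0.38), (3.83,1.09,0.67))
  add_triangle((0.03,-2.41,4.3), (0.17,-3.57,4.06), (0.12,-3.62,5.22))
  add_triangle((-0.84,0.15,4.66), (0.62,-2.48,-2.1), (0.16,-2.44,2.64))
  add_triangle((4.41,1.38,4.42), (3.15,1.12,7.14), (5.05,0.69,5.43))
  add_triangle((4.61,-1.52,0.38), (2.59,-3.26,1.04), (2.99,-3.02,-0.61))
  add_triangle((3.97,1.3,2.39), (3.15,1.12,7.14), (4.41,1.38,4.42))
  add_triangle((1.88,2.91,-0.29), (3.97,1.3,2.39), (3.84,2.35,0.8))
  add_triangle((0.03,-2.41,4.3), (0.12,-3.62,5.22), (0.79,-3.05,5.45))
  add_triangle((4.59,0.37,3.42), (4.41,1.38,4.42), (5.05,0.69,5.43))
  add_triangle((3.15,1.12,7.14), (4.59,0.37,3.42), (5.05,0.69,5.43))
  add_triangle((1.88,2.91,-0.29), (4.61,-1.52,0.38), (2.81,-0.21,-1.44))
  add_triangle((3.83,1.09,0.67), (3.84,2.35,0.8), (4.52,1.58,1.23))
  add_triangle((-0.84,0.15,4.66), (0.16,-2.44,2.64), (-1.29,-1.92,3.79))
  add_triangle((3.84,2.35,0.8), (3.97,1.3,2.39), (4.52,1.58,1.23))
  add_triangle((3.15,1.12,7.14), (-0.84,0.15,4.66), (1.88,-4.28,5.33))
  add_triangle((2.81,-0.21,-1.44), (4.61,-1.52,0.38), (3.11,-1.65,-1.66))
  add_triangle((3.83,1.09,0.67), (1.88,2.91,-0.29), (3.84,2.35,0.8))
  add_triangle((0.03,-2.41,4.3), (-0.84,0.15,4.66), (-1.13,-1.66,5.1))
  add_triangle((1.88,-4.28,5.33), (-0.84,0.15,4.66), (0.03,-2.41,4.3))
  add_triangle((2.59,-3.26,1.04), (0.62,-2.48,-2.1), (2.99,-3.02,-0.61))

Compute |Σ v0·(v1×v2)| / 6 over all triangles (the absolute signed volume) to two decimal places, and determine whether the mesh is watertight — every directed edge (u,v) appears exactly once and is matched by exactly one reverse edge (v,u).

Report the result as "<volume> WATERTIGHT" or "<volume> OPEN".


122.07 WATERTIGHT

Per-triangle v0·(v1×v2)/6:
  t1: -3.9720
  t2: -0.0338
  t3: +27.9319
  t4: +0.6830
  t5: +1.1077
  t6: +3.2411
  t7: +1.3797
  t8: +1.1146
  t9: +0.2701
  t10: +8.7967
  t11: +3.1122
  t12: +0.1466
  t13: +0.9601
  t14: +1.8645
  t15: +1.2954
  t16: +0.4926
  t17: +2.3183
  t18: +8.0437
  t19: +5.2970
  t20: -0.7027
  t21: +1.7653
  t22: +0.0460
  t23: -0.7140
  t24: +1.7787
  t25: +4.9118
  t26: +0.5256
  t27: +1.2134
  t28: +7.2424
  t29: +3.0187
  t30: +0.0070
  t31: +0.7179
  t32: +2.6426
  t33: +2.8750
  t34: +0.3257
  t35: +1.2672
  t36: +0.3745
  t37: +1.0613
  t38: -0.0673
  t39: +4.2887
  t40: +0.3285
  t41: -2.1985
  t42: +0.9780
  t43: +17.3046
  t44: +1.8572
  t45: +0.6911
  t46: +1.5577
  t47: +2.8391
  t48: +2.0822
Σ = +122.0670 → |volume| = 122.07

Directed edges: 144 total, each appears once with its reverse present → watertight.


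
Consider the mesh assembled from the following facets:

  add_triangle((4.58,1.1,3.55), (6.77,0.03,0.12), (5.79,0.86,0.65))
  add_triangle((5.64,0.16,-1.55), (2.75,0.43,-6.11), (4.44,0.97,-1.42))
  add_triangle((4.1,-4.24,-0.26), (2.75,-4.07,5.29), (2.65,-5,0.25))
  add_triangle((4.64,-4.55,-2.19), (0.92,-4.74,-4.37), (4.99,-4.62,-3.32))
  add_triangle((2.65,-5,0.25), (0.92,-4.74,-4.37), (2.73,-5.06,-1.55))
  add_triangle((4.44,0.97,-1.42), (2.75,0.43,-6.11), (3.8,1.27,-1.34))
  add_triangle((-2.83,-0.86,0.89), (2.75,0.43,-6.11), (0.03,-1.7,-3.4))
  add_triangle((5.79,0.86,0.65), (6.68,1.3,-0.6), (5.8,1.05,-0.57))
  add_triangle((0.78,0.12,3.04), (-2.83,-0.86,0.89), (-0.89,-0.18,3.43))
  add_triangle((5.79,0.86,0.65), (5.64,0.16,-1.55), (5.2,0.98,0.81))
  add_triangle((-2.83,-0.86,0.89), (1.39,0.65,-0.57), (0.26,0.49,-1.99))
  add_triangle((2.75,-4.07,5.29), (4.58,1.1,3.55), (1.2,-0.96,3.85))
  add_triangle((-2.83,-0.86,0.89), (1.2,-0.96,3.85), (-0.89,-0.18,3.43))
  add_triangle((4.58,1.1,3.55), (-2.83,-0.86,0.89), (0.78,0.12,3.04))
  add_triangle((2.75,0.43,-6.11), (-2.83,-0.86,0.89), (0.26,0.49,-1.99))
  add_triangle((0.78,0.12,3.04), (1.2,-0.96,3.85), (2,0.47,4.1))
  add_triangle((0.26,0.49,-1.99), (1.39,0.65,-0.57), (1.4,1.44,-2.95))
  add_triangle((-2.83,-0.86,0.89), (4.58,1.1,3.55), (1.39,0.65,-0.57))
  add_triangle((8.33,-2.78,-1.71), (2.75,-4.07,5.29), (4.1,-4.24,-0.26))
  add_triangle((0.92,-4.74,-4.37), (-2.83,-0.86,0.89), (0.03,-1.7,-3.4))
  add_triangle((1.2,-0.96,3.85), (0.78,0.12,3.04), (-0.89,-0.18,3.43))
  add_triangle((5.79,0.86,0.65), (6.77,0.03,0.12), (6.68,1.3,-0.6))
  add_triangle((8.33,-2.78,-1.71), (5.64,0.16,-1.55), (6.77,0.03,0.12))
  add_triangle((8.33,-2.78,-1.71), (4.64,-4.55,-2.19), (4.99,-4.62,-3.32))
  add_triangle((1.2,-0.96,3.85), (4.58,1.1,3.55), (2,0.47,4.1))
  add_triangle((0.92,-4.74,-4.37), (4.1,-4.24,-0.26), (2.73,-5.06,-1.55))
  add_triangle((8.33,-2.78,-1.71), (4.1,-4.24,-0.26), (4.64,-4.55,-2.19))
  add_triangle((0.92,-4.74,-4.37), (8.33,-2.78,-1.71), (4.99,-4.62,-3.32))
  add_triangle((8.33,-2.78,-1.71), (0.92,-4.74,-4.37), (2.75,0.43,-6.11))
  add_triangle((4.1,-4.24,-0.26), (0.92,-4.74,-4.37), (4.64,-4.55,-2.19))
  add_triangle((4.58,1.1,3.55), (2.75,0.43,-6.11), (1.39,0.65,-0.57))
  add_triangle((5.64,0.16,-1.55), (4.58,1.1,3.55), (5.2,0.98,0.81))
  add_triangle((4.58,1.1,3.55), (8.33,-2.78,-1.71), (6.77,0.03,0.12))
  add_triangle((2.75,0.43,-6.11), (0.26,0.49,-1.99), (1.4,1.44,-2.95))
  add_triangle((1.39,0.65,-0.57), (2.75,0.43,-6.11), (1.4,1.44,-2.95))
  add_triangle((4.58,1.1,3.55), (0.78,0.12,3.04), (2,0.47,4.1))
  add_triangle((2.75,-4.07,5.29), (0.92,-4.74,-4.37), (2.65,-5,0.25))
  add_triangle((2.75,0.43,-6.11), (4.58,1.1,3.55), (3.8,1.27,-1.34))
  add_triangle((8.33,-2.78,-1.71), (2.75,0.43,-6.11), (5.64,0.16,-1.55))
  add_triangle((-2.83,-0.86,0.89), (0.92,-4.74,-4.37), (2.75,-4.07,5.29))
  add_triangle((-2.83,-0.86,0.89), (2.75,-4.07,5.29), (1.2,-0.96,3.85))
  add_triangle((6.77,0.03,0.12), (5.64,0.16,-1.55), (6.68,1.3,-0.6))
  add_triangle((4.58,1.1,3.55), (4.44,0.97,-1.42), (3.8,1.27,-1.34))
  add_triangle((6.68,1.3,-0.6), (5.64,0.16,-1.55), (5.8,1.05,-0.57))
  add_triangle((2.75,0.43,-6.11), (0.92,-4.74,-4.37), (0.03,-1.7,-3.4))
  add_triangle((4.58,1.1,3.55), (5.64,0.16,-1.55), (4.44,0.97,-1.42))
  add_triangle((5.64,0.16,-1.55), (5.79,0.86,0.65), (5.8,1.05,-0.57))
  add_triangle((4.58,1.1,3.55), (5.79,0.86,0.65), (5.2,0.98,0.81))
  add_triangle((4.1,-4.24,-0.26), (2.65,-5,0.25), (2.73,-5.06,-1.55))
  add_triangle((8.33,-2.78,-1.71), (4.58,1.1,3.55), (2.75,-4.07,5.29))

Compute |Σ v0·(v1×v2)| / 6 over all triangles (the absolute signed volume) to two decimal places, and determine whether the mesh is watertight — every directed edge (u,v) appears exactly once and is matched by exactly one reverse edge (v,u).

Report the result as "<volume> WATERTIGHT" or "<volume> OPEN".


254.17 WATERTIGHT

Per-triangle v0·(v1×v2)/6:
  t1: +2.5988
  t2: +4.1819
  t3: +8.0868
  t4: +3.6950
  t5: +2.5773
  t6: +1.7181
  t7: +3.5795
  t8: -0.1171
  t9: -0.3141
  t10: +0.2895
  t11: +0.1791
  t12: +7.5341
  t13: +2.1486
  t14: -0.1767
  t15: +1.3819
  t16: +0.5672
  t17: -0.1399
  t18: +0.5174
  t19: +20.7957
  t20: +4.7378
  t21: +1.0312
  t22: +1.4609
  t23: +5.5273
  t24: +4.4898
  t25: +2.4064
  t26: +3.0257
  t27: +7.3575
  t28: +3.0229
  t29: +41.9528
  t30: +5.6398
  t31: +2.2788
  t32: -1.7212
  t33: +8.7622
  t34: +0.8235
  t35: +1.3776
  t36: -0.1118
  t37: +4.4727
  t38: -3.0020
  t39: +14.9894
  t40: +24.0141
  t41: +5.9360
  t42: +2.2557
  t43: +1.6413
  t44: -0.0403
  t45: +5.6442
  t46: +3.9974
  t47: -1.1958
  t48: +0.5166
  t49: +2.7649
  t50: +41.0152
Σ = +254.1737 → |volume| = 254.17

Directed edges: 150 total, each appears once with its reverse present → watertight.


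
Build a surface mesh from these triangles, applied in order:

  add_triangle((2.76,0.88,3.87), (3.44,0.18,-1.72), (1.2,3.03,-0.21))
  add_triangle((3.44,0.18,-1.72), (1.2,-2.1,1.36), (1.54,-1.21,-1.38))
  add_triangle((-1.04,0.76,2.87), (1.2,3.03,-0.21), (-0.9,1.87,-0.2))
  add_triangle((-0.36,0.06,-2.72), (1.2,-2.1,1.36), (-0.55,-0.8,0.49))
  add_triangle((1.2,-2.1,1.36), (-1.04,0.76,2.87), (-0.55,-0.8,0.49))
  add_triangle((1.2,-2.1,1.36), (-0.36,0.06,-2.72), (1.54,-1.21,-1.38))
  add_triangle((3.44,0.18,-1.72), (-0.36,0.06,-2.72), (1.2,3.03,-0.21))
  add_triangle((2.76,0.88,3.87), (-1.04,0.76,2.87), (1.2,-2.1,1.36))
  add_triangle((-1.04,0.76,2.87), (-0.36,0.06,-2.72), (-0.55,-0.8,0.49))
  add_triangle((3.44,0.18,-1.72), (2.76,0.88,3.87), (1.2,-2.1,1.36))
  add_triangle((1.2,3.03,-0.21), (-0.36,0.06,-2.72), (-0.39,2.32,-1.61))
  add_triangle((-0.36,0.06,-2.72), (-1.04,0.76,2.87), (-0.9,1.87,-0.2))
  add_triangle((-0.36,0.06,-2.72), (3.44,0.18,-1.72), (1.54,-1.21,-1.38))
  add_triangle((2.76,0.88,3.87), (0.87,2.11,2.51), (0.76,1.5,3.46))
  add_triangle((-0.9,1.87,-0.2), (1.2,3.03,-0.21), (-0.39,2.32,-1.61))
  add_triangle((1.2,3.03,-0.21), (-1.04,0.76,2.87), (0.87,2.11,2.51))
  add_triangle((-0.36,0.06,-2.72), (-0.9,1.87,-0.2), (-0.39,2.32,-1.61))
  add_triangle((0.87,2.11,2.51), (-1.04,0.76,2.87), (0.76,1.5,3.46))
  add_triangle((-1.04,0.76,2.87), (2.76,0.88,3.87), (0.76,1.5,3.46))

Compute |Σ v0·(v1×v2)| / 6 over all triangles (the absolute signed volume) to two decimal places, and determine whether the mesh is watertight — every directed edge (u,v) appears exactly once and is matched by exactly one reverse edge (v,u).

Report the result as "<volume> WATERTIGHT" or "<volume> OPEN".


Per-triangle v0·(v1×v2)/6:
  t1: +8.7668
  t2: +2.2067
  t3: +2.4691
  t4: +0.9419
  t5: +1.1911
  t6: +1.0430
  t7: +4.9511
  t8: +4.7809
  t9: +0.7375
  t10: +7.3366
  t11: +1.5142
  t12: +0.8748
  t13: +2.1734
  t14: +1.2721
  t15: +1.1541
  t16: +1.8495
  t17: +0.7550
  t18: +0.8953
  t19: +1.3018
Σ = +46.2148 → |volume| = 46.21

Directed edges: 57 total; 3 unmatched, e.g. (1.2,3.03,-0.21)→(2.76,0.88,3.87) → open.

46.21 OPEN


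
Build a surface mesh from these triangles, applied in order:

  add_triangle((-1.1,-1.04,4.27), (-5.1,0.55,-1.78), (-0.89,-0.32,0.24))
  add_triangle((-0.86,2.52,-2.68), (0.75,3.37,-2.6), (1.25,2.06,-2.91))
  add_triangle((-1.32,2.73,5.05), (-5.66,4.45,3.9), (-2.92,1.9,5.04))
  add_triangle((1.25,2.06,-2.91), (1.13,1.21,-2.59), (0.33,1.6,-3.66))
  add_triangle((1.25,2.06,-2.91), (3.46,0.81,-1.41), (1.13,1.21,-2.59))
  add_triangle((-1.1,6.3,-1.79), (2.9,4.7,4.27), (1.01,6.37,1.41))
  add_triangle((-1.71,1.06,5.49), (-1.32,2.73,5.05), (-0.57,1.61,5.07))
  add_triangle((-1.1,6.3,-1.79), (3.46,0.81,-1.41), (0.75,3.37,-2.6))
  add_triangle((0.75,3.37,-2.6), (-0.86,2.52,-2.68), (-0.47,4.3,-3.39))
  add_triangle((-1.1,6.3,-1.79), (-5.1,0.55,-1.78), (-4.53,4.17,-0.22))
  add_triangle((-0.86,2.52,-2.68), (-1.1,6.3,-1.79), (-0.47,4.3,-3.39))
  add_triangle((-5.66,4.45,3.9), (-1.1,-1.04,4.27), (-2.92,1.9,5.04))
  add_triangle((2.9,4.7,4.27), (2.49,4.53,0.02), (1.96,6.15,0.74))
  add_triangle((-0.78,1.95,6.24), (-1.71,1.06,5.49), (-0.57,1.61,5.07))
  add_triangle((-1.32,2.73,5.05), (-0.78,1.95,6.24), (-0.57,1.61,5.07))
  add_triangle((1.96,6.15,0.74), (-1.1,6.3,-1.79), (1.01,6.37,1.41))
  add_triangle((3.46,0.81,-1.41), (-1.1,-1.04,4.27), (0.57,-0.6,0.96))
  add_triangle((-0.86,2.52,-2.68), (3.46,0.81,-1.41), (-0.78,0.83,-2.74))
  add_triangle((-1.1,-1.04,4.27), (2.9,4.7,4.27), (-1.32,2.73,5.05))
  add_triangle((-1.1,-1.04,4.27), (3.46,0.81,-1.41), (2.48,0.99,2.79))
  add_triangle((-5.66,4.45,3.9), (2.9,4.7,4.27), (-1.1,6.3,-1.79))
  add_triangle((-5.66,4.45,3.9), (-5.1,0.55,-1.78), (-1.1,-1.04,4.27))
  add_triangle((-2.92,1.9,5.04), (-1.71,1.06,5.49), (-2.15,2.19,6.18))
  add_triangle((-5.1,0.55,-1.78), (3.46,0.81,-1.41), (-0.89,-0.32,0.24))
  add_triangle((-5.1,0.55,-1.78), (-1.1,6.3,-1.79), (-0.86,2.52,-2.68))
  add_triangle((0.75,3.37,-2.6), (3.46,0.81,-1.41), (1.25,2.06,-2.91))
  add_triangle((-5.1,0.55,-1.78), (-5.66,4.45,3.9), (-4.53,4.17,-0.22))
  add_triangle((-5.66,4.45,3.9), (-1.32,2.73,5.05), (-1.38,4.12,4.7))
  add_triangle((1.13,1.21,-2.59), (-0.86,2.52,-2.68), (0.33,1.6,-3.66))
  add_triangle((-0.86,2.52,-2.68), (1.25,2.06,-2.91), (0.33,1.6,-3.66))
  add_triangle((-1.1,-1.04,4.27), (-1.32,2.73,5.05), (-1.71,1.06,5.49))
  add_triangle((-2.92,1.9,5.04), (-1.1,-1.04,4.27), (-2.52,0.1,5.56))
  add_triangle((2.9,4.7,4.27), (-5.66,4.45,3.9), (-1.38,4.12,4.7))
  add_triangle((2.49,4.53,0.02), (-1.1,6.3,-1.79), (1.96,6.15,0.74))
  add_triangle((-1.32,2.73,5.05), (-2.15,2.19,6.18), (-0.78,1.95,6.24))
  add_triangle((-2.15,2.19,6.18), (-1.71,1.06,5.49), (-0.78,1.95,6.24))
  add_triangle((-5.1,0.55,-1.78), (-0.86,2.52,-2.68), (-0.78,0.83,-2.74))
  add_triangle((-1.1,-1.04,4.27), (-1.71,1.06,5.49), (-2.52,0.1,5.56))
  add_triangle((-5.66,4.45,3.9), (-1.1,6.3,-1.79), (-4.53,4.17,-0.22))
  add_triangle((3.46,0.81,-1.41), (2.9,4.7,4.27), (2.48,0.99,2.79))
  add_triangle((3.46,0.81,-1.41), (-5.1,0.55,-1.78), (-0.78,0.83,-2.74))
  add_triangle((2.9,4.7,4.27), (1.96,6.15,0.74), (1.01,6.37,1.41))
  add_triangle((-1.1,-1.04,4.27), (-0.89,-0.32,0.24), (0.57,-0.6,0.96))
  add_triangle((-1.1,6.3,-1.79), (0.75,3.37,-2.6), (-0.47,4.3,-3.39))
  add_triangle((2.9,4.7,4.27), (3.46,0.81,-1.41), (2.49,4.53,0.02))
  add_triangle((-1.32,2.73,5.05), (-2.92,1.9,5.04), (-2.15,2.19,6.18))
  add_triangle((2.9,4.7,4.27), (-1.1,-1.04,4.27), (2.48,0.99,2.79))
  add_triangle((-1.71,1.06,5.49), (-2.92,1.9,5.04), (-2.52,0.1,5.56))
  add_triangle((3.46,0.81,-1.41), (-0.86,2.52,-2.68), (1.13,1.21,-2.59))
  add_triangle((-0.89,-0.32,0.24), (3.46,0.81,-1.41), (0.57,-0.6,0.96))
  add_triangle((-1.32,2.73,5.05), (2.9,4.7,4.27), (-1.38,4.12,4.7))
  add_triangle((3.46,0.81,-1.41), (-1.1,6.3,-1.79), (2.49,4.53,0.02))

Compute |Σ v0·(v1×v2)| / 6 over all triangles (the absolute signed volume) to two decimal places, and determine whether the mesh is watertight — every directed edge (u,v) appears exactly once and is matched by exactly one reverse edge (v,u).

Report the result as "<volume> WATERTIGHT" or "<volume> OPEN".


Per-triangle v0·(v1×v2)/6:
  t1: +1.1033
  t2: +1.3811
  t3: +6.3793
  t4: +0.3840
  t5: +0.8615
  t6: -0.0883
  t7: -1.4745
  t8: +4.5530
  t9: +0.5319
  t10: +11.5512
  t11: +1.5353
  t12: +4.1298
  t13: +4.7275
  t14: +0.0162
  t15: +0.0947
  t16: +4.7142
  t17: +1.0784
  t18: +3.0291
  t19: +11.3506
  t20: +2.6173
  t21: +48.9153
  t22: +20.9752
  t23: +1.0405
  t24: +0.3718
  t25: +9.6031
  t26: +2.0838
  t27: +13.9437
  t28: +5.8696
  t29: -0.7896
  t30: +1.3418
  t31: +0.8009
  t32: -0.7427
  t33: +6.7399
  t34: +4.4053
  t35: +1.4648
  t36: +1.2147
  t37: +3.5826
  t38: +1.5495
  t39: +15.6694
  t40: +7.5259
  t41: -0.8222
  t42: +4.7983
  t43: +0.3679
  t44: +2.5629
  t45: +10.0098
  t46: +1.1813
  t47: +8.3141
  t48: +1.8712
  t49: -1.6896
  t50: +0.1287
  t51: +5.6430
  t52: +9.0074
Σ = +245.4138 → |volume| = 245.41

Directed edges: 156 total, each appears once with its reverse present → watertight.

245.41 WATERTIGHT
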